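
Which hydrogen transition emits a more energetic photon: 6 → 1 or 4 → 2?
6 → 1

Calculate the energy for each transition:

Transition 6 → 1:
ΔE₁ = |E_1 - E_6| = |-13.6057/1² - (-13.6057/6²)|
ΔE₁ = |-13.605700000 - (-0.377936111)| = 13.227764 eV

Transition 4 → 2:
ΔE₂ = |E_2 - E_4| = |-13.6057/2² - (-13.6057/4²)|
ΔE₂ = |-3.401425000 - (-0.850356250)| = 2.551069 eV

Since 13.227764 eV > 2.551069 eV, the transition 6 → 1 emits the more energetic photon.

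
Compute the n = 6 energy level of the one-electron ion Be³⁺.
-6.047 eV

For hydrogen-like ions, the energy levels scale with Z²:
E_n = -13.6057 Z² / n² eV

For Be³⁺ (Z = 4) at n = 6:
E_6 = -13.6057 × 4² / 6²
E_6 = -13.6057 × 16 / 36
E_6 = -217.6912 / 36
E_6 = -6.047 eV

The energy is 16 times more negative than hydrogen at the same n due to the stronger nuclear charge.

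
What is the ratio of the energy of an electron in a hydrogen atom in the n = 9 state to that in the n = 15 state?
2.78

Using E_n = -13.6057 Z² / n² eV with Z = 1:

E_9 = -13.6057 / 9² = -13.6057 / 81 = -0.16797160 eV
E_15 = -13.6057 / 15² = -13.6057 / 225 = -0.06046978 eV

The ratio is:
E_9/E_15 = (-0.16797160) / (-0.06046978)
E_9/E_15 = (-13.6057/81) / (-13.6057/225)
E_9/E_15 = 225/81
E_9/E_15 = 2.78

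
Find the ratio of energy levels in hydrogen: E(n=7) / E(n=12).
2.939

Using E_n = -13.6057 Z² / n² eV with Z = 1:

E_7 = -13.6057 / 7² = -13.6057 / 49 = -0.277667347 eV
E_12 = -13.6057 / 12² = -13.6057 / 144 = -0.094484028 eV

The ratio is:
E_7/E_12 = (-0.277667347) / (-0.094484028)
E_7/E_12 = (-13.6057/49) / (-13.6057/144)
E_7/E_12 = 144/49
E_7/E_12 = 2.939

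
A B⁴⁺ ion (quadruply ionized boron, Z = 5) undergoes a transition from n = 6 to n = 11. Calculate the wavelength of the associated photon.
186.7986 nm

First, find the transition energy using E_n = -13.6057 Z² / n² eV:
E_6 = -13.6057 × 5² / 6² = -9.44840278 eV
E_11 = -13.6057 × 5² / 11² = -2.81109504 eV

Photon energy: |ΔE| = |E_11 - E_6| = 6.63730774 eV

Convert to wavelength using E = hc/λ with hc = 1239.84 eV·nm:
λ = hc/E = 1239.84 eV·nm / 6.63730774 eV
λ = 186.7986 nm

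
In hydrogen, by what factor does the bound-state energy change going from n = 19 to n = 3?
40.111111

Using E_n = -13.6057 Z² / n² eV with Z = 1:

E_3 = -13.6057 / 3² = -13.6057 / 9 = -1.511744444444 eV
E_19 = -13.6057 / 19² = -13.6057 / 361 = -0.037688919668 eV

The ratio is:
E_3/E_19 = (-1.511744444444) / (-0.037688919668)
E_3/E_19 = (-13.6057/9) / (-13.6057/361)
E_3/E_19 = 361/9
E_3/E_19 = 40.111111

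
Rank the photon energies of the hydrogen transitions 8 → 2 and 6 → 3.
8 → 2

Calculate the energy for each transition:

Transition 8 → 2:
ΔE₁ = |E_2 - E_8| = |-13.6057/2² - (-13.6057/8²)|
ΔE₁ = |-3.401425000000 - (-0.212589062500)| = 3.188835938 eV

Transition 6 → 3:
ΔE₂ = |E_3 - E_6| = |-13.6057/3² - (-13.6057/6²)|
ΔE₂ = |-1.511744444444 - (-0.377936111111)| = 1.133808333 eV

Since 3.188835938 eV > 1.133808333 eV, the transition 8 → 2 emits the more energetic photon.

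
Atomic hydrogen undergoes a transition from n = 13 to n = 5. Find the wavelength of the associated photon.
2673.68 nm

First, find the transition energy using E_n = -13.6057 / n² eV:
E_13 = -13.6057 / 13² = -0.08050710 eV
E_5 = -13.6057 / 5² = -0.54422800 eV

Photon energy: |ΔE| = |E_5 - E_13| = 0.46372090 eV

Convert to wavelength using E = hc/λ with hc = 1239.84 eV·nm:
λ = hc/E = 1239.84 eV·nm / 0.46372090 eV
λ = 2673.68 nm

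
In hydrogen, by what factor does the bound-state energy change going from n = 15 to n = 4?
14.0625

Using E_n = -13.6057 Z² / n² eV with Z = 1:

E_4 = -13.6057 / 4² = -13.6057 / 16 = -0.850356250 eV
E_15 = -13.6057 / 15² = -13.6057 / 225 = -0.060469778 eV

The ratio is:
E_4/E_15 = (-0.850356250) / (-0.060469778)
E_4/E_15 = (-13.6057/16) / (-13.6057/225)
E_4/E_15 = 225/16
E_4/E_15 = 14.0625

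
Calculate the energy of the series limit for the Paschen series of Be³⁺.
24.188 eV

The series limit corresponds to the transition from n = ∞ to n = 3.
This is the highest energy (shortest wavelength) transition in the Paschen series.

E_∞ = 0 eV
E_3 = -13.6057 × 4² / 3² = -24.188 eV

Energy at series limit:
ΔE = E_∞ - E_3 = 0 - (-24.188) = 24.188 eV

This energy equals the ionization energy from the n = 3 state of Be³⁺.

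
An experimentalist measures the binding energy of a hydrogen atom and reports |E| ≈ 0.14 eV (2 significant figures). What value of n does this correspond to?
n = 10

The exact energy levels follow E_n = -13.6057 eV / n².

The measured value (-0.14 eV) is reported to only 2 significant figures, so we must test candidate n values and see which one matches to that precision.

Candidate energies:
  n = 8:  E = -13.6057/8² = -0.21259 eV
  n = 9:  E = -13.6057/9² = -0.16797 eV
  n = 10:  E = -13.6057/10² = -0.13606 eV  ← matches
  n = 11:  E = -13.6057/11² = -0.11244 eV
  n = 12:  E = -13.6057/12² = -0.09448 eV

Checking against the measurement of -0.14 eV (2 sig figs), only n = 10 agrees:
E_10 = -0.13606 eV, which rounds to -0.14 eV ✓

Therefore n = 10.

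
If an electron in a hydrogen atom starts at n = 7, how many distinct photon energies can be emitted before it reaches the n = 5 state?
3

The electron can occupy levels n = 5, 6, ..., 7 during de-excitation — that is m = 7 - 5 + 1 = 3 distinct levels.

The number of distinct spectral lines equals the number of ways to choose 2 of these m levels (each pair gives one possible emission transition):

Number of lines = m(m-1)/2 = 3×2/2 = 3

These correspond to all possible transitions between the 3 levels:
7 → 6, 7 → 5, 6 → 5

Each transition produces a photon with a unique energy (and thus wavelength). This count does not depend on Z.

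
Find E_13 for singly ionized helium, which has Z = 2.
-0.322028 eV

For hydrogen-like ions, the energy levels scale with Z²:
E_n = -13.6057 Z² / n² eV

For He⁺ (Z = 2) at n = 13:
E_13 = -13.6057 × 2² / 13²
E_13 = -13.6057 × 4 / 169
E_13 = -54.4228 / 169
E_13 = -0.322028 eV

The energy is 4 times more negative than hydrogen at the same n due to the stronger nuclear charge.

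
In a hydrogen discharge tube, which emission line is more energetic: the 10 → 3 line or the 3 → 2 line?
3 → 2

Calculate the energy for each transition:

Transition 10 → 3:
ΔE₁ = |E_3 - E_10| = |-13.6057/3² - (-13.6057/10²)|
ΔE₁ = |-1.51174444444 - (-0.13605700000)| = 1.37568744 eV

Transition 3 → 2:
ΔE₂ = |E_2 - E_3| = |-13.6057/2² - (-13.6057/3²)|
ΔE₂ = |-3.40142500000 - (-1.51174444444)| = 1.88968056 eV

Since 1.88968056 eV > 1.37568744 eV, the transition 3 → 2 emits the more energetic photon.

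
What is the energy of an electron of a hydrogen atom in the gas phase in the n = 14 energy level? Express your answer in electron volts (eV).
-0.07 eV

The energy levels of a hydrogen-like atom are given by:
E_n = -13.6057 eV / n²

For n = 14:
E_14 = -13.6057 eV / 14²
E_14 = -13.6057 eV / 196
E_14 = -0.07 eV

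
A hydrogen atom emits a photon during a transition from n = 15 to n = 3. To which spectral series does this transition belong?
Paschen series

The spectral series in hydrogen are named based on the final (lower) energy level:
- Lyman series: n_final = 1 (ultraviolet)
- Balmer series: n_final = 2 (visible/near-UV)
- Paschen series: n_final = 3 (infrared)
- Brackett series: n_final = 4 (infrared)
- Pfund series: n_final = 5 (far infrared)

Since this transition ends at n = 3, it belongs to the Paschen series.

For reference, this 15 → 3 line has photon energy
ΔE = 13.6057 eV × (1/3² - 1/15²) = 1.4512747 eV,
corresponding to wavelength λ = hc/ΔE = 1239.84 eV·nm / 1.4512747 eV = 854.311 nm in the infrared region.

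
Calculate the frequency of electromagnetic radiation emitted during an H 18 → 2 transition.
8.12307e+14 Hz

First, find the transition energy:
E_18 = -13.6057 / 18² = -0.04199290 eV
E_2 = -13.6057 / 2² = -3.40142500 eV
|ΔE| = |E_2 - E_18| = 3.35943210 eV

Convert to Joules: E = 3.35943210 eV × (1.602177 × 10⁻¹⁹ J/eV) = 5.3824048e-19 J

Using E = hf:
f = E/h = 5.3824048e-19 J / (6.62607 × 10⁻³⁴ J·s)
f = 8.12307e+14 Hz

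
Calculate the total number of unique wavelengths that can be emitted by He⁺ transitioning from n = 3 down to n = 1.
3

The electron can occupy levels n = 1, 2, ..., 3 during de-excitation — that is m = 3 - 1 + 1 = 3 distinct levels.

The number of distinct spectral lines equals the number of ways to choose 2 of these m levels (each pair gives one possible emission transition):

Number of lines = m(m-1)/2 = 3×2/2 = 3

These correspond to all possible transitions between the 3 levels:
3 → 2, 3 → 1, 2 → 1

Each transition produces a photon with a unique energy (and thus wavelength). This count does not depend on Z.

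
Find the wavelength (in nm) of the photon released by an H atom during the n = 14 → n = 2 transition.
372.0999 nm

First, find the transition energy using E_n = -13.6057 / n² eV:
E_14 = -13.6057 / 14² = -0.06941684 eV
E_2 = -13.6057 / 2² = -3.40142500 eV

Photon energy: |ΔE| = |E_2 - E_14| = 3.33200816 eV

Convert to wavelength using E = hc/λ with hc = 1239.84 eV·nm:
λ = hc/E = 1239.84 eV·nm / 3.33200816 eV
λ = 372.0999 nm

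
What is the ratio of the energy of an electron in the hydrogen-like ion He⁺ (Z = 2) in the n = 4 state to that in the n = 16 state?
16.0000

Using E_n = -13.6057 Z² / n² eV with Z = 2:

E_4 = -13.6057 × 2² / 4² = -54.4228 / 16 = -3.4014250000 eV
E_16 = -13.6057 × 2² / 16² = -54.4228 / 256 = -0.2125890625 eV

The ratio is:
E_4/E_16 = (-3.4014250000) / (-0.2125890625)
E_4/E_16 = (-54.4228/16) / (-54.4228/256)
E_4/E_16 = 256/16
E_4/E_16 = 16.0000
(Note: the Z² factors cancel in the ratio.)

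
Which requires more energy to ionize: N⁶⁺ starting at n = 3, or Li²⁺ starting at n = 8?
N⁶⁺ at n = 3 (E = -74.0755 eV)

Using E_n = -13.6057 Z² / n² eV:

N⁶⁺ (Z = 7) at n = 3:
E = -13.6057 × 7² / 3² = -13.6057 × 49 / 9 = -74.0754778 eV

Li²⁺ (Z = 3) at n = 8:
E = -13.6057 × 3² / 8² = -13.6057 × 9 / 64 = -1.9133016 eV

Since -74.0754778 eV < -1.9133016 eV,
N⁶⁺ at n = 3 is more tightly bound (requires more energy to ionize).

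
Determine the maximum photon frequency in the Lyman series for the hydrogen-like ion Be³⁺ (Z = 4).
5.26375e+16 Hz

The series limit corresponds to the transition from n = ∞ to n = 1.
This is the highest energy (shortest wavelength) transition in the Lyman series.

E_∞ = 0 eV
E_1 = -13.6057 × 4² / 1² = -217.691200 eV

Energy at series limit:
ΔE = E_∞ - E_1 = 0 - (-217.691200) = 217.691200 eV
E = 217.691200 eV × (1.602177 × 10⁻¹⁹ J/eV) = 3.4877983e-17 J
f = E/h = 3.4877983e-17 J / (6.62607 × 10⁻³⁴ J·s) = 5.26375e+16 Hz

This energy equals the ionization energy from the n = 1 state of Be³⁺.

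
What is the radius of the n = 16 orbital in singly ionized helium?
6.7735 nm (or 67.7347 Å)

The Bohr radius formula is:
r_n = n² a₀ / Z

where a₀ = 0.0529177 nm is the Bohr radius.

For He⁺ (Z = 2) at n = 16:
r_16 = 16² × 0.0529177 nm / 2
r_16 = 256 × 0.0529177 nm / 2
r_16 = 13.54693 nm / 2
r_16 = 6.7735 nm

The electron orbits at approximately 6.7735 nm from the nucleus.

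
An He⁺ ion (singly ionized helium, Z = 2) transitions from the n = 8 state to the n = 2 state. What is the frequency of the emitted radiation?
3.08e+15 Hz

First, find the transition energy:
E_8 = -13.6057 × 2² / 8² = -0.85036 eV
E_2 = -13.6057 × 2² / 2² = -13.60570 eV
|ΔE| = |E_2 - E_8| = 12.75534 eV

Convert to Joules: E = 12.75534 eV × (1.602177 × 10⁻¹⁹ J/eV) = 2.0436e-18 J

Using E = hf:
f = E/h = 2.0436e-18 J / (6.62607 × 10⁻³⁴ J·s)
f = 3.08e+15 Hz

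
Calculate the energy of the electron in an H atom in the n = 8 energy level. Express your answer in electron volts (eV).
-0.21259 eV

The energy levels of a hydrogen-like atom are given by:
E_n = -13.6057 eV / n²

For n = 8:
E_8 = -13.6057 eV / 8²
E_8 = -13.6057 eV / 64
E_8 = -0.21259 eV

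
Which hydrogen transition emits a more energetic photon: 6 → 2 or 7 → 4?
6 → 2

Calculate the energy for each transition:

Transition 6 → 2:
ΔE₁ = |E_2 - E_6| = |-13.6057/2² - (-13.6057/6²)|
ΔE₁ = |-3.401425000000 - (-0.377936111111)| = 3.023488889 eV

Transition 7 → 4:
ΔE₂ = |E_4 - E_7| = |-13.6057/4² - (-13.6057/7²)|
ΔE₂ = |-0.850356250000 - (-0.277667346939)| = 0.572688903 eV

Since 3.023488889 eV > 0.572688903 eV, the transition 6 → 2 emits the more energetic photon.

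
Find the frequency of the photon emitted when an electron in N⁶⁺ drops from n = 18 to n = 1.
1.607e+17 Hz

First, find the transition energy:
E_18 = -13.6057 × 7² / 18² = -2.0576522 eV
E_1 = -13.6057 × 7² / 1² = -666.6793000 eV
|ΔE| = |E_1 - E_18| = 664.6216478 eV

Convert to Joules: E = 664.6216478 eV × (1.602177 × 10⁻¹⁹ J/eV) = 1.06484e-16 J

Using E = hf:
f = E/h = 1.06484e-16 J / (6.62607 × 10⁻³⁴ J·s)
f = 1.607e+17 Hz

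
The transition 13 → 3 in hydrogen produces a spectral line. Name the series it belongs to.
Paschen series

The spectral series in hydrogen are named based on the final (lower) energy level:
- Lyman series: n_final = 1 (ultraviolet)
- Balmer series: n_final = 2 (visible/near-UV)
- Paschen series: n_final = 3 (infrared)
- Brackett series: n_final = 4 (infrared)
- Pfund series: n_final = 5 (far infrared)

Since this transition ends at n = 3, it belongs to the Paschen series.

For reference, this 13 → 3 line has photon energy
ΔE = 13.6057 eV × (1/3² - 1/13²) = 1.4312373439 eV,
corresponding to wavelength λ = hc/ΔE = 1239.84 eV·nm / 1.4312373439 eV = 866.271416 nm in the infrared region.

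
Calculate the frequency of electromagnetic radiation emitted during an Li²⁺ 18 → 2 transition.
7.311e+15 Hz

First, find the transition energy:
E_18 = -13.6057 × 3² / 18² = -0.37793611 eV
E_2 = -13.6057 × 3² / 2² = -30.61282500 eV
|ΔE| = |E_2 - E_18| = 30.23488889 eV

Convert to Joules: E = 30.23488889 eV × (1.602177 × 10⁻¹⁹ J/eV) = 4.84416e-18 J

Using E = hf:
f = E/h = 4.84416e-18 J / (6.62607 × 10⁻³⁴ J·s)
f = 7.311e+15 Hz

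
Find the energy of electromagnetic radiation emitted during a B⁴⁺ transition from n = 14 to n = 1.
338.41 eV

The energy levels are E_n = -13.6057 Z² eV / n².

Energy at n = 14: E_14 = -13.6057 × 5² / 14² = -1.73542 eV
Energy at n = 1: E_1 = -13.6057 × 5² / 1² = -340.14250 eV

For emission (electron falling to lower state), the photon energy is:
E_photon = E_14 - E_1 = |-1.73542 - (-340.14250)|
E_photon = 338.41 eV

This energy is carried away by the emitted photon.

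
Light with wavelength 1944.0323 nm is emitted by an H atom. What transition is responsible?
n = 8 → n = 4

First, find the photon energy from the wavelength (hc = 1239.84 eV·nm):
E = hc/λ = 1239.84 eV·nm / 1944.0323 nm = 0.63776718 eV

The energy levels of hydrogen satisfy E_n = -13.6057 / n² eV, so an emission n_i → n_f releases
ΔE = 13.6057 × (1/n_f² − 1/n_i²) eV.

Setting ΔE equal to the photon energy:
1/n_f² − 1/n_i² = 0.63776718 / 13.6057 = 0.046874999

Since 1/n_i² must be positive, we need 1/n_f² > 0.046874999, i.e. n_f ≤ 4. For each allowed n_f, solve n_i = (1/n_f² − 0.046874999)^(−1/2) and check whether it is a whole number:
  n_f = 1: 1/n_i² = 1.000000000 − 0.046874999 = 0.953125001 → n_i = 1.024  (not an integer) ✗
  n_f = 2: 1/n_i² = 0.250000000 − 0.046874999 = 0.203125001 → n_i = 2.219  (not an integer) ✗
  n_f = 3: 1/n_i² = 0.111111111 − 0.046874999 = 0.064236112 → n_i = 3.946  (not an integer) ✗
  n_f = 4: 1/n_i² = 0.062500000 − 0.046874999 = 0.015625001 → n_i = 8.000  → integer, n_i = 8 ✓

Only n_f = 4 gives an integer upper level, n_i = 8.

The transition is from n = 8 to n = 4 (emission).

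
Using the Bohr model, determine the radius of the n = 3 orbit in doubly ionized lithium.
0.15875 nm (or 1.58753 Å)

The Bohr radius formula is:
r_n = n² a₀ / Z

where a₀ = 0.05291772 nm is the Bohr radius.

For Li²⁺ (Z = 3) at n = 3:
r_3 = 3² × 0.05291772 nm / 3
r_3 = 9 × 0.05291772 nm / 3
r_3 = 0.476259 nm / 3
r_3 = 0.15875 nm

The electron orbits at approximately 0.15875 nm from the nucleus.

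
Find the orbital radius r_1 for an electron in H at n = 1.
0.052918 nm (or 0.529177 Å)

The Bohr radius formula is:
r_n = n² a₀ / Z

where a₀ = 0.052917721 nm is the Bohr radius.

For H (Z = 1) at n = 1:
r_1 = 1² × 0.052917721 nm / 1
r_1 = 1 × 0.052917721 nm / 1
r_1 = 0.0529177 nm / 1
r_1 = 0.052918 nm

The electron orbits at approximately 0.052918 nm from the nucleus.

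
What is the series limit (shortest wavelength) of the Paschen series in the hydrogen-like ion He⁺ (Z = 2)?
205.03 nm

The series limit corresponds to the transition from n = ∞ to n = 3.
This is the highest energy (shortest wavelength) transition in the Paschen series.

E_∞ = 0 eV
E_3 = -13.6057 × 2² / 3² = -6.046978 eV

Energy at series limit:
ΔE = E_∞ - E_3 = 0 - (-6.046978) = 6.046978 eV
λ = hc/E = 1239.84 eV·nm / 6.046978 eV = 205.03 nm

This energy equals the ionization energy from the n = 3 state of He⁺.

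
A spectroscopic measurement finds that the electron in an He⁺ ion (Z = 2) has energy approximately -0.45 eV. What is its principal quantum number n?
n = 11

The exact energy levels follow E_n = -13.6057 Z² / n² eV with Z = 2.

The measured value (-0.45 eV) is reported to only 2 significant figures, so we must test candidate n values and see which one matches to that precision.

Candidate energies:
  n = 9:  E = -13.6057 × 2² / 9² = -0.67189 eV
  n = 10:  E = -13.6057 × 2² / 10² = -0.54423 eV
  n = 11:  E = -13.6057 × 2² / 11² = -0.44978 eV  ← matches
  n = 12:  E = -13.6057 × 2² / 12² = -0.37794 eV
  n = 13:  E = -13.6057 × 2² / 13² = -0.32203 eV

Checking against the measurement of -0.45 eV (2 sig figs), only n = 11 agrees:
E_11 = -0.44978 eV, which rounds to -0.45 eV ✓

Therefore n = 11.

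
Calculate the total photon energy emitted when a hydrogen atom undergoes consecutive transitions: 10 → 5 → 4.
0.71 eV

The energy levels of hydrogen are E_n = -13.6057 / n² eV.

First transition (10 → 5):
ΔE₁ = |E_5 - E_10|
ΔE₁ = |-0.54422800 - (-0.13605700)| = 0.40817 eV

Second transition (5 → 4):
ΔE₂ = |E_4 - E_5|
ΔE₂ = |-0.85035625 - (-0.54422800)| = 0.30613 eV

Total energy released:
E_total = ΔE₁ + ΔE₂ = 0.40817 + 0.30613 = 0.71 eV

Note: This equals the direct transition 10 → 4: 0.71 eV ✓
Energy is conserved regardless of the path taken.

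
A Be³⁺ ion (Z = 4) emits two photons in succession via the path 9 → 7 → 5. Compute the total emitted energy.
6.0201 eV

The energy levels of Be³⁺ are E_n = -13.6057 × 4² / n² eV.

First transition (9 → 7):
ΔE₁ = |E_7 - E_9|
ΔE₁ = |-4.4426775510 - (-2.6875456790)| = 1.7551319 eV

Second transition (7 → 5):
ΔE₂ = |E_5 - E_7|
ΔE₂ = |-8.7076480000 - (-4.4426775510)| = 4.2649704 eV

Total energy released:
E_total = ΔE₁ + ΔE₂ = 1.7551319 + 4.2649704 = 6.0201 eV

Note: This equals the direct transition 9 → 5: 6.0201 eV ✓
Energy is conserved regardless of the path taken.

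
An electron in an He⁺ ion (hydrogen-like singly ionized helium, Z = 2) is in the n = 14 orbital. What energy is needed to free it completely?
0.277667 eV

The ionization energy is the energy needed to remove the electron completely (n → ∞).

For a hydrogen-like ion with Z = 2, E_n = -13.6057 Z² / n² eV.

At n = 14: E_14 = -13.6057 × 2² / 14² = -0.277667347 eV
At n = ∞: E_∞ = 0 eV

Ionization energy = E_∞ - E_14 = 0 - (-0.277667347) = 0.277667347 eV
Ionization energy ≈ 0.277667 eV

This is also called the binding energy of the electron in state n = 14.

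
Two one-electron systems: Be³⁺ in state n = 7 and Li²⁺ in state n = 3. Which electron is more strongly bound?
Li²⁺ at n = 3 (E = -13.61 eV)

Using E_n = -13.6057 Z² / n² eV:

Be³⁺ (Z = 4) at n = 7:
E = -13.6057 × 4² / 7² = -13.6057 × 16 / 49 = -4.44268 eV

Li²⁺ (Z = 3) at n = 3:
E = -13.6057 × 3² / 3² = -13.6057 × 9 / 9 = -13.60570 eV

Since -13.60570 eV < -4.44268 eV,
Li²⁺ at n = 3 is more tightly bound (requires more energy to ionize).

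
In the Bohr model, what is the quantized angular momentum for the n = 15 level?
1.58186e-33 J·s (or 15ℏ)

In the Bohr model, angular momentum is quantized:
L = nℏ

where ℏ = h/(2π) = 1.0545718e-34 J·s

For n = 15:
L = 15 × 1.0545718e-34 J·s
L = 1.58186e-33 J·s

This can also be written as L = 15ℏ.
The angular momentum is an integer multiple of the reduced Planck constant.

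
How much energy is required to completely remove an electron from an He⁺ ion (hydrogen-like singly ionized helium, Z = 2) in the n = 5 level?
2.17691 eV

The ionization energy is the energy needed to remove the electron completely (n → ∞).

For a hydrogen-like ion with Z = 2, E_n = -13.6057 Z² / n² eV.

At n = 5: E_5 = -13.6057 × 2² / 5² = -2.17691200 eV
At n = ∞: E_∞ = 0 eV

Ionization energy = E_∞ - E_5 = 0 - (-2.17691200) = 2.17691200 eV
Ionization energy ≈ 2.17691 eV

This is also called the binding energy of the electron in state n = 5.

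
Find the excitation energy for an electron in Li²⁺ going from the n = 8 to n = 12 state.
1.062945 eV

The energy levels of a hydrogen-like atom are E_n = -13.6057 Z² eV / n².

Energy at n = 8: E_8 = -13.6057 × 3² / 8² = -1.913301563 eV
Energy at n = 12: E_12 = -13.6057 × 3² / 12² = -0.850356250 eV

The excitation energy is the difference:
ΔE = E_12 - E_8
ΔE = -0.850356250 - (-1.913301563)
ΔE = 1.062945 eV

Since this is positive, energy must be absorbed (photon absorption).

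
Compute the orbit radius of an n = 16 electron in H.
13.5469 nm (or 135.4693 Å)

The Bohr radius formula is:
r_n = n² a₀ / Z

where a₀ = 0.0529177 nm is the Bohr radius.

For H (Z = 1) at n = 16:
r_16 = 16² × 0.0529177 nm / 1
r_16 = 256 × 0.0529177 nm / 1
r_16 = 13.54693 nm / 1
r_16 = 13.5469 nm

The electron orbits at approximately 13.5469 nm from the nucleus.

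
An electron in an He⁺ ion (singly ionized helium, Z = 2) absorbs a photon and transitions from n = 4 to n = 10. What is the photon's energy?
2.857 eV

The energy levels of a hydrogen-like atom are E_n = -13.6057 Z² eV / n².

Energy at n = 4: E_4 = -13.6057 × 2² / 4² = -3.401425 eV
Energy at n = 10: E_10 = -13.6057 × 2² / 10² = -0.544228 eV

The excitation energy is the difference:
ΔE = E_10 - E_4
ΔE = -0.544228 - (-3.401425)
ΔE = 2.857 eV

Since this is positive, energy must be absorbed (photon absorption).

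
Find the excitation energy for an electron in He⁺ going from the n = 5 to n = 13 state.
1.8549 eV

The energy levels of a hydrogen-like atom are E_n = -13.6057 Z² eV / n².

Energy at n = 5: E_5 = -13.6057 × 2² / 5² = -2.1769120 eV
Energy at n = 13: E_13 = -13.6057 × 2² / 13² = -0.3220284 eV

The excitation energy is the difference:
ΔE = E_13 - E_5
ΔE = -0.3220284 - (-2.1769120)
ΔE = 1.8549 eV

Since this is positive, energy must be absorbed (photon absorption).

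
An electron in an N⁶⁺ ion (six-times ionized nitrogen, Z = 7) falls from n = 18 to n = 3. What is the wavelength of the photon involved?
17.216 nm

First, find the transition energy using E_n = -13.6057 Z² / n² eV:
E_18 = -13.6057 × 7² / 18² = -2.05765 eV
E_3 = -13.6057 × 7² / 3² = -74.07548 eV

Photon energy: |ΔE| = |E_3 - E_18| = 72.01783 eV

Convert to wavelength using E = hc/λ with hc = 1239.84 eV·nm:
λ = hc/E = 1239.84 eV·nm / 72.01783 eV
λ = 17.216 nm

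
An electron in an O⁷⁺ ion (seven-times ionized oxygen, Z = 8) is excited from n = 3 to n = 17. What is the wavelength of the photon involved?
13.227 nm

First, find the transition energy using E_n = -13.6057 Z² / n² eV:
E_3 = -13.6057 × 8² / 3² = -96.75164 eV
E_17 = -13.6057 × 8² / 17² = -3.01303 eV

Photon energy: |ΔE| = |E_17 - E_3| = 93.73861 eV

Convert to wavelength using E = hc/λ with hc = 1239.84 eV·nm:
λ = hc/E = 1239.84 eV·nm / 93.73861 eV
λ = 13.227 nm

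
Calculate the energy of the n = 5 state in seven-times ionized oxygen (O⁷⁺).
-34.8306 eV

For hydrogen-like ions, the energy levels scale with Z²:
E_n = -13.6057 Z² / n² eV

For O⁷⁺ (Z = 8) at n = 5:
E_5 = -13.6057 × 8² / 5²
E_5 = -13.6057 × 64 / 25
E_5 = -870.7648 / 25
E_5 = -34.8306 eV

The energy is 64 times more negative than hydrogen at the same n due to the stronger nuclear charge.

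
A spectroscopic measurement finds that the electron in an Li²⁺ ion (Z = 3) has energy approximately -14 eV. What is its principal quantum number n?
n = 3

The exact energy levels follow E_n = -13.6057 Z² / n² eV with Z = 3.

The measured value (-14 eV) is reported to only 2 significant figures, so we must test candidate n values and see which one matches to that precision.

Candidate energies:
  n = 1:  E = -13.6057 × 3² / 1² = -122.45130 eV
  n = 2:  E = -13.6057 × 3² / 2² = -30.61283 eV
  n = 3:  E = -13.6057 × 3² / 3² = -13.60570 eV  ← matches
  n = 4:  E = -13.6057 × 3² / 4² = -7.65321 eV
  n = 5:  E = -13.6057 × 3² / 5² = -4.89805 eV

Checking against the measurement of -14 eV (2 sig figs), only n = 3 agrees:
E_3 = -13.60570 eV, which rounds to -14 eV ✓

Therefore n = 3.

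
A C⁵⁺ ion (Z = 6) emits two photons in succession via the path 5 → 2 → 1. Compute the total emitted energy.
470.21 eV

The energy levels of C⁵⁺ are E_n = -13.6057 × 6² / n² eV.

First transition (5 → 2):
ΔE₁ = |E_2 - E_5|
ΔE₁ = |-122.45130000 - (-19.59220800)| = 102.85909 eV

Second transition (2 → 1):
ΔE₂ = |E_1 - E_2|
ΔE₂ = |-489.80520000 - (-122.45130000)| = 367.35390 eV

Total energy released:
E_total = ΔE₁ + ΔE₂ = 102.85909 + 367.35390 = 470.21 eV

Note: This equals the direct transition 5 → 1: 470.21 eV ✓
Energy is conserved regardless of the path taken.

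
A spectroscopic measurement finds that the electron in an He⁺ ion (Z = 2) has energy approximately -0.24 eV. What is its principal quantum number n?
n = 15

The exact energy levels follow E_n = -13.6057 Z² / n² eV with Z = 2.

The measured value (-0.24 eV) is reported to only 2 significant figures, so we must test candidate n values and see which one matches to that precision.

Candidate energies:
  n = 13:  E = -13.6057 × 2² / 13² = -0.32203 eV
  n = 14:  E = -13.6057 × 2² / 14² = -0.27767 eV
  n = 15:  E = -13.6057 × 2² / 15² = -0.24188 eV  ← matches
  n = 16:  E = -13.6057 × 2² / 16² = -0.21259 eV
  n = 17:  E = -13.6057 × 2² / 17² = -0.18831 eV

Checking against the measurement of -0.24 eV (2 sig figs), only n = 15 agrees:
E_15 = -0.24188 eV, which rounds to -0.24 eV ✓

Therefore n = 15.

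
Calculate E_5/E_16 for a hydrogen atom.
10.24

Using E_n = -13.6057 Z² / n² eV with Z = 1:

E_5 = -13.6057 / 5² = -13.6057 / 25 = -0.54422800 eV
E_16 = -13.6057 / 16² = -13.6057 / 256 = -0.05314727 eV

The ratio is:
E_5/E_16 = (-0.54422800) / (-0.05314727)
E_5/E_16 = (-13.6057/25) / (-13.6057/256)
E_5/E_16 = 256/25
E_5/E_16 = 10.24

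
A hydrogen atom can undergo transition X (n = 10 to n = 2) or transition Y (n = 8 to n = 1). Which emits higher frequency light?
8 → 1

Calculate the energy for each transition:

Transition 10 → 2:
ΔE₁ = |E_2 - E_10| = |-13.6057/2² - (-13.6057/10²)|
ΔE₁ = |-3.4014250000 - (-0.1360570000)| = 3.2653680 eV

Transition 8 → 1:
ΔE₂ = |E_1 - E_8| = |-13.6057/1² - (-13.6057/8²)|
ΔE₂ = |-13.6057000000 - (-0.2125890625)| = 13.3931109 eV

Since 13.3931109 eV > 3.2653680 eV, the transition 8 → 1 emits the more energetic photon.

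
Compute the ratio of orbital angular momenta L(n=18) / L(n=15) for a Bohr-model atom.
1.200000

In the Bohr model, L_n = nℏ, so the ratio is purely the ratio of quantum numbers:

L_18/L_15 = 18ℏ / 15ℏ = 18/15 = 1.200000

The angular momentum scales linearly with n.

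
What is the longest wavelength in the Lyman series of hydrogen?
121.502 nm

The longest wavelength corresponds to the smallest energy transition in the series.
The Lyman series has all transitions ending at n_f = 1.

For H, the first line (α-line) is the jump from n = 2 to n = 1:
E_2 = -13.6057 / 2² = -3.401425 eV
E_1 = -13.6057 / 1² = -13.605700 eV
ΔE = E_2 - E_1 = 10.204275 eV

λ = hc/E = 1239.84 eV·nm / 10.204275 eV
λ = 121.502 nm

This is the α-line of the Lyman series in H.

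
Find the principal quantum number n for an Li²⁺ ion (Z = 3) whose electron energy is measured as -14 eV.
n = 3

The exact energy levels follow E_n = -13.6057 Z² / n² eV with Z = 3.

The measured value (-14 eV) is reported to only 2 significant figures, so we must test candidate n values and see which one matches to that precision.

Candidate energies:
  n = 1:  E = -13.6057 × 3² / 1² = -122.45130 eV
  n = 2:  E = -13.6057 × 3² / 2² = -30.61283 eV
  n = 3:  E = -13.6057 × 3² / 3² = -13.60570 eV  ← matches
  n = 4:  E = -13.6057 × 3² / 4² = -7.65321 eV
  n = 5:  E = -13.6057 × 3² / 5² = -4.89805 eV

Checking against the measurement of -14 eV (2 sig figs), only n = 3 agrees:
E_3 = -13.60570 eV, which rounds to -14 eV ✓

Therefore n = 3.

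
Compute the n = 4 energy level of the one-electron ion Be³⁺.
-13.60570 eV

For hydrogen-like ions, the energy levels scale with Z²:
E_n = -13.6057 Z² / n² eV

For Be³⁺ (Z = 4) at n = 4:
E_4 = -13.6057 × 4² / 4²
E_4 = -13.6057 × 16 / 16
E_4 = -217.6912 / 16
E_4 = -13.60570 eV

The energy is 16 times more negative than hydrogen at the same n due to the stronger nuclear charge.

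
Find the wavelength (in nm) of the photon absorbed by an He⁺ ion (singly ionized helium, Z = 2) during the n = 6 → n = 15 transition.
976.356 nm

First, find the transition energy using E_n = -13.6057 Z² / n² eV:
E_6 = -13.6057 × 2² / 6² = -1.5117444 eV
E_15 = -13.6057 × 2² / 15² = -0.2418791 eV

Photon energy: |ΔE| = |E_15 - E_6| = 1.2698653 eV

Convert to wavelength using E = hc/λ with hc = 1239.84 eV·nm:
λ = hc/E = 1239.84 eV·nm / 1.2698653 eV
λ = 976.356 nm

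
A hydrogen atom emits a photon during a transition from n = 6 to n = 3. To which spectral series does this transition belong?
Paschen series

The spectral series in hydrogen are named based on the final (lower) energy level:
- Lyman series: n_final = 1 (ultraviolet)
- Balmer series: n_final = 2 (visible/near-UV)
- Paschen series: n_final = 3 (infrared)
- Brackett series: n_final = 4 (infrared)
- Pfund series: n_final = 5 (far infrared)

Since this transition ends at n = 3, it belongs to the Paschen series.

For reference, this 6 → 3 line has photon energy
ΔE = 13.6057 eV × (1/3² - 1/6²) = 1.13380833 eV,
corresponding to wavelength λ = hc/ΔE = 1239.84 eV·nm / 1.13380833 eV = 1093.518 nm in the infrared region.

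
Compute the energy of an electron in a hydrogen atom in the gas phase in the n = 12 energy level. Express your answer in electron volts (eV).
-0.094484 eV

The energy levels of a hydrogen-like atom are given by:
E_n = -13.6057 eV / n²

For n = 12:
E_12 = -13.6057 eV / 12²
E_12 = -13.6057 eV / 144
E_12 = -0.094484 eV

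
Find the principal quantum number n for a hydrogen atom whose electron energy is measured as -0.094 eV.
n = 12

The exact energy levels follow E_n = -13.6057 eV / n².

The measured value (-0.094 eV) is reported to only 2 significant figures, so we must test candidate n values and see which one matches to that precision.

Candidate energies:
  n = 10:  E = -13.6057/10² = -0.13606 eV
  n = 11:  E = -13.6057/11² = -0.11244 eV
  n = 12:  E = -13.6057/12² = -0.09448 eV  ← matches
  n = 13:  E = -13.6057/13² = -0.08051 eV
  n = 14:  E = -13.6057/14² = -0.06942 eV

Checking against the measurement of -0.094 eV (2 sig figs), only n = 12 agrees:
E_12 = -0.09448 eV, which rounds to -0.094 eV ✓

Therefore n = 12.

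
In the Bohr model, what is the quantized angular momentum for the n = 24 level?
2.53e-33 J·s (or 24ℏ)

In the Bohr model, angular momentum is quantized:
L = nℏ

where ℏ = h/(2π) = 1.0546e-34 J·s

For n = 24:
L = 24 × 1.0546e-34 J·s
L = 2.53e-33 J·s

This can also be written as L = 24ℏ.
The angular momentum is an integer multiple of the reduced Planck constant.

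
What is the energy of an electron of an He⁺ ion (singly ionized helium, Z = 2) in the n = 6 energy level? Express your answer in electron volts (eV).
-1.511744 eV

The energy levels of a hydrogen-like atom are given by:
E_n = -13.6057 Z² / n² eV  (with Z = 2 for He⁺)

For n = 6:
E_6 = -13.6057 × 2² / 6²
E_6 = -13.6057 × 4 / 36
E_6 = -1.511744 eV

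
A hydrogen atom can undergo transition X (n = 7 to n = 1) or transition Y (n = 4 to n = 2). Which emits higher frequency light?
7 → 1

Calculate the energy for each transition:

Transition 7 → 1:
ΔE₁ = |E_1 - E_7| = |-13.6057/1² - (-13.6057/7²)|
ΔE₁ = |-13.60570000 - (-0.27766735)| = 13.32803 eV

Transition 4 → 2:
ΔE₂ = |E_2 - E_4| = |-13.6057/2² - (-13.6057/4²)|
ΔE₂ = |-3.40142500 - (-0.85035625)| = 2.55107 eV

Since 13.32803 eV > 2.55107 eV, the transition 7 → 1 emits the more energetic photon.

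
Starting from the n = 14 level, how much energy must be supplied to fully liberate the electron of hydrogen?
0.0694 eV

The ionization energy is the energy needed to remove the electron completely (n → ∞).

For hydrogen, E_n = -13.6057 eV / n².

At n = 14: E_14 = -13.6057 / 14² = -0.0694168 eV
At n = ∞: E_∞ = 0 eV

Ionization energy = E_∞ - E_14 = 0 - (-0.0694168) = 0.0694168 eV
Ionization energy ≈ 0.0694 eV

This is also called the binding energy of the electron in state n = 14.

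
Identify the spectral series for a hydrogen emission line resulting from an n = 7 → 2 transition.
Balmer series

The spectral series in hydrogen are named based on the final (lower) energy level:
- Lyman series: n_final = 1 (ultraviolet)
- Balmer series: n_final = 2 (visible/near-UV)
- Paschen series: n_final = 3 (infrared)
- Brackett series: n_final = 4 (infrared)
- Pfund series: n_final = 5 (far infrared)

Since this transition ends at n = 2, it belongs to the Balmer series.

For reference, this 7 → 2 line has photon energy
ΔE = 13.6057 eV × (1/2² - 1/7²) = 3.123757653 eV,
corresponding to wavelength λ = hc/ΔE = 1239.84 eV·nm / 3.123757653 eV = 396.90659 nm in the visible/near-UV region.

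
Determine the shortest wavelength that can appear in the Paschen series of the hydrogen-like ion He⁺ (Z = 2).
205.03465 nm

The series limit corresponds to the transition from n = ∞ to n = 3.
This is the highest energy (shortest wavelength) transition in the Paschen series.

E_∞ = 0 eV
E_3 = -13.6057 × 2² / 3² = -6.046977778 eV

Energy at series limit:
ΔE = E_∞ - E_3 = 0 - (-6.046977778) = 6.046977778 eV
λ = hc/E = 1239.84 eV·nm / 6.046977778 eV = 205.03465 nm

This energy equals the ionization energy from the n = 3 state of He⁺.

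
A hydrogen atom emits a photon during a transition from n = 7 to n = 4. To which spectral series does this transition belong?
Brackett series

The spectral series in hydrogen are named based on the final (lower) energy level:
- Lyman series: n_final = 1 (ultraviolet)
- Balmer series: n_final = 2 (visible/near-UV)
- Paschen series: n_final = 3 (infrared)
- Brackett series: n_final = 4 (infrared)
- Pfund series: n_final = 5 (far infrared)

Since this transition ends at n = 4, it belongs to the Brackett series.

For reference, this 7 → 4 line has photon energy
ΔE = 13.6057 eV × (1/4² - 1/7²) = 0.57268890 eV,
corresponding to wavelength λ = hc/ΔE = 1239.84 eV·nm / 0.57268890 eV = 2164.95 nm in the infrared region.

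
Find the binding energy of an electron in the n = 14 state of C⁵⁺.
2.499006 eV

The ionization energy is the energy needed to remove the electron completely (n → ∞).

For a hydrogen-like ion with Z = 6, E_n = -13.6057 Z² / n² eV.

At n = 14: E_14 = -13.6057 × 6² / 14² = -2.499006122 eV
At n = ∞: E_∞ = 0 eV

Ionization energy = E_∞ - E_14 = 0 - (-2.499006122) = 2.499006122 eV
Ionization energy ≈ 2.499006 eV

This is also called the binding energy of the electron in state n = 14.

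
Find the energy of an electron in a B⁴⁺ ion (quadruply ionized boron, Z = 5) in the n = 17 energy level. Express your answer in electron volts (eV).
-1.18 eV

The energy levels of a hydrogen-like atom are given by:
E_n = -13.6057 Z² / n² eV  (with Z = 5 for B⁴⁺)

For n = 17:
E_17 = -13.6057 × 5² / 17²
E_17 = -13.6057 × 25 / 289
E_17 = -1.18 eV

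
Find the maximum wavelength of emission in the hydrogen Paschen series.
1874.60256 nm

The longest wavelength corresponds to the smallest energy transition in the series.
The Paschen series has all transitions ending at n_f = 3.

For H, the first line (α-line) is the jump from n = 4 to n = 3:
E_4 = -13.6057 / 4² = -0.85035625000 eV
E_3 = -13.6057 / 3² = -1.51174444444 eV
ΔE = E_4 - E_3 = 0.66138819444 eV

λ = hc/E = 1239.84 eV·nm / 0.66138819444 eV
λ = 1874.60256 nm

This is the α-line of the Paschen series in H.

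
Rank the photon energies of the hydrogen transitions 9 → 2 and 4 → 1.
4 → 1

Calculate the energy for each transition:

Transition 9 → 2:
ΔE₁ = |E_2 - E_9| = |-13.6057/2² - (-13.6057/9²)|
ΔE₁ = |-3.401425000000 - (-0.167971604938)| = 3.233453395 eV

Transition 4 → 1:
ΔE₂ = |E_1 - E_4| = |-13.6057/1² - (-13.6057/4²)|
ΔE₂ = |-13.605700000000 - (-0.850356250000)| = 12.755343750 eV

Since 12.755343750 eV > 3.233453395 eV, the transition 4 → 1 emits the more energetic photon.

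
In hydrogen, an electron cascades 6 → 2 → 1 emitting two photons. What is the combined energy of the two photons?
13.228 eV

The energy levels of hydrogen are E_n = -13.6057 / n² eV.

First transition (6 → 2):
ΔE₁ = |E_2 - E_6|
ΔE₁ = |-3.401425000 - (-0.377936111)| = 3.023489 eV

Second transition (2 → 1):
ΔE₂ = |E_1 - E_2|
ΔE₂ = |-13.605700000 - (-3.401425000)| = 10.204275 eV

Total energy released:
E_total = ΔE₁ + ΔE₂ = 3.023489 + 10.204275 = 13.228 eV

Note: This equals the direct transition 6 → 1: 13.228 eV ✓
Energy is conserved regardless of the path taken.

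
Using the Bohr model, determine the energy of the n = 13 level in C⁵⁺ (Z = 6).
-2.898256 eV

For hydrogen-like ions, the energy levels scale with Z²:
E_n = -13.6057 Z² / n² eV

For C⁵⁺ (Z = 6) at n = 13:
E_13 = -13.6057 × 6² / 13²
E_13 = -13.6057 × 36 / 169
E_13 = -489.8052 / 169
E_13 = -2.898256 eV

The energy is 36 times more negative than hydrogen at the same n due to the stronger nuclear charge.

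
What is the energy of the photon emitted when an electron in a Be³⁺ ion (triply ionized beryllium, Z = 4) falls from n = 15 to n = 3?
23.22 eV

The energy levels are E_n = -13.6057 Z² eV / n².

Energy at n = 15: E_15 = -13.6057 × 4² / 15² = -0.96752 eV
Energy at n = 3: E_3 = -13.6057 × 4² / 3² = -24.18791 eV

For emission (electron falling to lower state), the photon energy is:
E_photon = E_15 - E_3 = |-0.96752 - (-24.18791)|
E_photon = 23.22 eV

This energy is carried away by the emitted photon.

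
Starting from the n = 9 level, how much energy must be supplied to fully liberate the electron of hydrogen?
0.16797 eV

The ionization energy is the energy needed to remove the electron completely (n → ∞).

For hydrogen, E_n = -13.6057 eV / n².

At n = 9: E_9 = -13.6057 / 9² = -0.16797160 eV
At n = ∞: E_∞ = 0 eV

Ionization energy = E_∞ - E_9 = 0 - (-0.16797160) = 0.16797160 eV
Ionization energy ≈ 0.16797 eV

This is also called the binding energy of the electron in state n = 9.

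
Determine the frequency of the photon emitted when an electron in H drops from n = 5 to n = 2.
6.9087e+14 Hz

First, find the transition energy:
E_5 = -13.6057 / 5² = -0.5442280 eV
E_2 = -13.6057 / 2² = -3.4014250 eV
|ΔE| = |E_2 - E_5| = 2.8571970 eV

Convert to Joules: E = 2.8571970 eV × (1.602177 × 10⁻¹⁹ J/eV) = 4.577735e-19 J

Using E = hf:
f = E/h = 4.577735e-19 J / (6.62607 × 10⁻³⁴ J·s)
f = 6.9087e+14 Hz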